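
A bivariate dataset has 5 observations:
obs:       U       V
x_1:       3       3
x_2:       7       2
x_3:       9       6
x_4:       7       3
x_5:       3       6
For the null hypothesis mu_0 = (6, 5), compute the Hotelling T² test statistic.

Step 1 — sample mean vector:
  mean(U) = (3 + 7 + 9 + 7 + 3) / 5 = 29/5 = 5.8
  mean(V) = (3 + 2 + 6 + 3 + 6) / 5 = 20/5 = 4
  x̄ = (5.8, 4),  deviation x̄ - mu_0 = (5.8, 4) - (6, 5) = (-0.2, -1).

Step 2 — sample covariance matrix, S[i,j] = (1/(n-1)) · Σ_k (x_{k,i} - mean_i) · (x_{k,j} - mean_j), divisor n-1 = 4:
  S[U,U] = ((-2.8)·(-2.8) + (1.2)·(1.2) + (3.2)·(3.2) + (1.2)·(1.2) + (-2.8)·(-2.8)) / 4 = 28.8/4 = 7.2
  S[U,V] = ((-2.8)·(-1) + (1.2)·(-2) + (3.2)·(2) + (1.2)·(-1) + (-2.8)·(2)) / 4 = 0/4 = 0
  S[V,V] = ((-1)·(-1) + (-2)·(-2) + (2)·(2) + (-1)·(-1) + (2)·(2)) / 4 = 14/4 = 3.5
  S = [[7.2, 0],
 [0, 3.5]].

Step 3 — invert S. det(S) = 7.2·3.5 - (0)² = 25.2.
  S^{-1} = (1/det) · [[d, -b], [-b, a]] = [[0.1389, 0],
 [0, 0.2857]].

Step 4 — quadratic form (x̄ - mu_0)^T · S^{-1} · (x̄ - mu_0):
  S^{-1} · (x̄ - mu_0) = (-0.0278, -0.2857),
  (x̄ - mu_0)^T · [...] = (-0.2)·(-0.0278) + (-1)·(-0.2857) = 0.2913.

Step 5 — scale by n: T² = 5 · 0.2913 = 1.4563.

T² ≈ 1.4563


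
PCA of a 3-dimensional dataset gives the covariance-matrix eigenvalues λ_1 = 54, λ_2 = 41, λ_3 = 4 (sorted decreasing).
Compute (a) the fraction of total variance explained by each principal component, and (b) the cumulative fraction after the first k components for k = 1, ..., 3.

Step 1 — total variance = trace(Sigma) = Σ λ_i = 54 + 41 + 4 = 99.

Step 2 — fraction explained by component i = λ_i / Σ λ:
  PC1: 54/99 = 0.5455
  PC2: 41/99 = 0.4141
  PC3: 4/99 = 0.0404

Step 3 — cumulative fraction after k components = (λ_1 + ... + λ_k) / Σ λ:
  k = 1: 54/99 = 0.5455
  k = 2: (54 + 41)/99 = 95/99 = 0.9596
  k = 3: (54 + 41 + 4)/99 = 99/99 = 1

Summary (fraction, with percent):

explained: PC1 0.5455 (54.55%), PC2 0.4141 (41.41%), PC3 0.0404 (4.04%);  cumulative: 0.5455, 0.9596, 1


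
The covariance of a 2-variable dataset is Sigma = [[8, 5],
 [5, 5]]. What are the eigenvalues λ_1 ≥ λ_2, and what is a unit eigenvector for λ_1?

Step 1 — characteristic polynomial of 2×2 Sigma:
  det(Sigma - λI) = λ² - trace · λ + det = 0.
  trace = 8 + 5 = 13, det = 8·5 - (5)² = 15.
Step 2 — discriminant:
  Δ = trace² - 4·det = 169 - 60 = 109.
Step 3 — eigenvalues:
  λ = (trace ± √Δ)/2 = (13 ± 10.4403)/2,
  λ_1 = 11.7202,  λ_2 = 1.2798.

Step 4 — unit eigenvector for λ_1: solve (Sigma - λ_1 I)v = 0. First row:
  (8 - 11.7202)·v_x + (5)·v_y = 0, i.e. (-3.7202)·v_x + (5)·v_y = 0,
  so v ∝ (b, λ_1 - a) = (5, 3.7202) = u.
  ||u|| = √((5)² + (3.7202)²) = √(38.8395) ≈ 6.2321,
  v_1 = u/||u|| ≈ (0.8023, 0.5969) (||v_1|| = 1).

λ_1 = 11.7202,  λ_2 = 1.2798;  v_1 ≈ (0.8023, 0.5969)


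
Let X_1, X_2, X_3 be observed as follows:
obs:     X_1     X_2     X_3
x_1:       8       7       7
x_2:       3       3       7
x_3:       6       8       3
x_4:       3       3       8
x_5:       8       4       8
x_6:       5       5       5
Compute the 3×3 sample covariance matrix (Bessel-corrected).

Step 1 — column means:
  mean(X_1) = (8 + 3 + 6 + 3 + 8 + 5) / 6 = 33/6 = 5.5
  mean(X_2) = (7 + 3 + 8 + 3 + 4 + 5) / 6 = 30/6 = 5
  mean(X_3) = (7 + 7 + 3 + 8 + 8 + 5) / 6 = 38/6 = 6.3333

Step 2 — sample covariance S[i,j] = (1/(n-1)) · Σ_k (x_{k,i} - mean_i) · (x_{k,j} - mean_j), with n-1 = 5.
  S[X_1,X_1] = ((2.5)·(2.5) + (-2.5)·(-2.5) + (0.5)·(0.5) + (-2.5)·(-2.5) + (2.5)·(2.5) + (-0.5)·(-0.5)) / 5 = 25.5/5 = 5.1
  S[X_1,X_2] = ((2.5)·(2) + (-2.5)·(-2) + (0.5)·(3) + (-2.5)·(-2) + (2.5)·(-1) + (-0.5)·(0)) / 5 = 14/5 = 2.8
  S[X_1,X_3] = ((2.5)·(0.6667) + (-2.5)·(0.6667) + (0.5)·(-3.3333) + (-2.5)·(1.6667) + (2.5)·(1.6667) + (-0.5)·(-1.3333)) / 5 = -1/5 = -0.2
  S[X_2,X_2] = ((2)·(2) + (-2)·(-2) + (3)·(3) + (-2)·(-2) + (-1)·(-1) + (0)·(0)) / 5 = 22/5 = 4.4
  S[X_2,X_3] = ((2)·(0.6667) + (-2)·(0.6667) + (3)·(-3.3333) + (-2)·(1.6667) + (-1)·(1.6667) + (0)·(-1.3333)) / 5 = -15/5 = -3
  S[X_3,X_3] = ((0.6667)·(0.6667) + (0.6667)·(0.6667) + (-3.3333)·(-3.3333) + (1.6667)·(1.6667) + (1.6667)·(1.6667) + (-1.3333)·(-1.3333)) / 5 = 19.3333/5 = 3.8667

S is symmetric (S[j,i] = S[i,j]). Assembling:

S = [[5.1, 2.8, -0.2],
 [2.8, 4.4, -3],
 [-0.2, -3, 3.8667]]


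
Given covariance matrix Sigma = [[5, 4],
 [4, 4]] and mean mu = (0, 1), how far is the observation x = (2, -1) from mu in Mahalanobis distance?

Step 1 — centre the observation: (x - mu) = (2, -2).

Step 2 — invert Sigma. det(Sigma) = 5·4 - (4)² = 4.
  Sigma^{-1} = (1/det) · [[d, -b], [-b, a]] = [[1, -1],
 [-1, 1.25]].

Step 3 — form the quadratic (x - mu)^T · Sigma^{-1} · (x - mu):
  Sigma^{-1} · (x - mu) = (4, -4.5).
  (x - mu)^T · [Sigma^{-1} · (x - mu)] = (2)·(4) + (-2)·(-4.5) = 17.

Step 4 — take square root: d = √(17) ≈ 4.1231.

d(x, mu) = √(17) ≈ 4.1231


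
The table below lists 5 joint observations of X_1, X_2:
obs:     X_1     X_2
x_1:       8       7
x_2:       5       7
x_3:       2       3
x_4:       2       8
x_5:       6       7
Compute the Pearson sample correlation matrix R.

Step 1 — column means:
  mean(X_1) = (8 + 5 + 2 + 2 + 6) / 5 = 23/5 = 4.6
  mean(X_2) = (7 + 7 + 3 + 8 + 7) / 5 = 32/5 = 6.4

Step 2 — sample variances and covariances s[i,j] = (1/(n-1)) · Σ_k (x_{k,i} - mean_i) · (x_{k,j} - mean_j), with n-1 = 4:
  s[X_1,X_1] = ((3.4)·(3.4) + (0.4)·(0.4) + (-2.6)·(-2.6) + (-2.6)·(-2.6) + (1.4)·(1.4)) / 4 = 27.2/4 = 6.8
  s[X_1,X_2] = ((3.4)·(0.6) + (0.4)·(0.6) + (-2.6)·(-3.4) + (-2.6)·(1.6) + (1.4)·(0.6)) / 4 = 7.8/4 = 1.95
  s[X_2,X_2] = ((0.6)·(0.6) + (0.6)·(0.6) + (-3.4)·(-3.4) + (1.6)·(1.6) + (0.6)·(0.6)) / 4 = 15.2/4 = 3.8
  Sample standard deviations s_i = √(s[i,i]):
  s(X_1) = √(6.8) = 2.6077
  s(X_2) = √(3.8) = 1.9494

Step 3 — r_{ij} = s_{ij} / (s_i · s_j):
  r[X_1,X_1] = 1 (diagonal).
  r[X_1,X_2] = 1.95 / (2.6077 · 1.9494) = 1.95 / 5.0833 = 0.3836
  r[X_2,X_2] = 1 (diagonal).

R is symmetric with unit diagonal. Assembling:

R = [[1, 0.3836],
 [0.3836, 1]]


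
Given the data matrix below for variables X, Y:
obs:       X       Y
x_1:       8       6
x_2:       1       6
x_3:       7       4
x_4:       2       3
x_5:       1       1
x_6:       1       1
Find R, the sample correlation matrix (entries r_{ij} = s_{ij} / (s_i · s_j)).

Step 1 — column means:
  mean(X) = (8 + 1 + 7 + 2 + 1 + 1) / 6 = 20/6 = 3.3333
  mean(Y) = (6 + 6 + 4 + 3 + 1 + 1) / 6 = 21/6 = 3.5

Step 2 — sample variances and covariances s[i,j] = (1/(n-1)) · Σ_k (x_{k,i} - mean_i) · (x_{k,j} - mean_j), with n-1 = 5:
  s[X,X] = ((4.6667)·(4.6667) + (-2.3333)·(-2.3333) + (3.6667)·(3.6667) + (-1.3333)·(-1.3333) + (-2.3333)·(-2.3333) + (-2.3333)·(-2.3333)) / 5 = 53.3333/5 = 10.6667
  s[X,Y] = ((4.6667)·(2.5) + (-2.3333)·(2.5) + (3.6667)·(0.5) + (-1.3333)·(-0.5) + (-2.3333)·(-2.5) + (-2.3333)·(-2.5)) / 5 = 20/5 = 4
  s[Y,Y] = ((2.5)·(2.5) + (2.5)·(2.5) + (0.5)·(0.5) + (-0.5)·(-0.5) + (-2.5)·(-2.5) + (-2.5)·(-2.5)) / 5 = 25.5/5 = 5.1
  Sample standard deviations s_i = √(s[i,i]):
  s(X) = √(10.6667) = 3.266
  s(Y) = √(5.1) = 2.2583

Step 3 — r_{ij} = s_{ij} / (s_i · s_j):
  r[X,X] = 1 (diagonal).
  r[X,Y] = 4 / (3.266 · 2.2583) = 4 / 7.3756 = 0.5423
  r[Y,Y] = 1 (diagonal).

R is symmetric with unit diagonal. Assembling:

R = [[1, 0.5423],
 [0.5423, 1]]


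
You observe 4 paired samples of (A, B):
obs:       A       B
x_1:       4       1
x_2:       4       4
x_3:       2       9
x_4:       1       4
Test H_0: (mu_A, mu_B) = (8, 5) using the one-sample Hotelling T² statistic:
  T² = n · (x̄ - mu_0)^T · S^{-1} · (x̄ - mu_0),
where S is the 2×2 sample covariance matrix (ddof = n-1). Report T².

Step 1 — sample mean vector:
  mean(A) = (4 + 4 + 2 + 1) / 4 = 11/4 = 2.75
  mean(B) = (1 + 4 + 9 + 4) / 4 = 18/4 = 4.5
  x̄ = (2.75, 4.5),  deviation x̄ - mu_0 = (2.75, 4.5) - (8, 5) = (-5.25, -0.5).

Step 2 — sample covariance matrix, S[i,j] = (1/(n-1)) · Σ_k (x_{k,i} - mean_i) · (x_{k,j} - mean_j), divisor n-1 = 3:
  S[A,A] = ((1.25)·(1.25) + (1.25)·(1.25) + (-0.75)·(-0.75) + (-1.75)·(-1.75)) / 3 = 6.75/3 = 2.25
  S[A,B] = ((1.25)·(-3.5) + (1.25)·(-0.5) + (-0.75)·(4.5) + (-1.75)·(-0.5)) / 3 = -7.5/3 = -2.5
  S[B,B] = ((-3.5)·(-3.5) + (-0.5)·(-0.5) + (4.5)·(4.5) + (-0.5)·(-0.5)) / 3 = 33/3 = 11
  S = [[2.25, -2.5],
 [-2.5, 11]].

Step 3 — invert S. det(S) = 2.25·11 - (-2.5)² = 18.5.
  S^{-1} = (1/det) · [[d, -b], [-b, a]] = [[0.5946, 0.1351],
 [0.1351, 0.1216]].

Step 4 — quadratic form (x̄ - mu_0)^T · S^{-1} · (x̄ - mu_0):
  S^{-1} · (x̄ - mu_0) = (-3.1892, -0.7703),
  (x̄ - mu_0)^T · [...] = (-5.25)·(-3.1892) + (-0.5)·(-0.7703) = 17.1284.

Step 5 — scale by n: T² = 4 · 17.1284 = 68.5135.

T² ≈ 68.5135


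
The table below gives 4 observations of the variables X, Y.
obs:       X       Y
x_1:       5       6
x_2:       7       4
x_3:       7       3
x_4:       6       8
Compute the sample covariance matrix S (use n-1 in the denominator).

Step 1 — column means:
  mean(X) = (5 + 7 + 7 + 6) / 4 = 25/4 = 6.25
  mean(Y) = (6 + 4 + 3 + 8) / 4 = 21/4 = 5.25

Step 2 — sample covariance S[i,j] = (1/(n-1)) · Σ_k (x_{k,i} - mean_i) · (x_{k,j} - mean_j), with n-1 = 3.
  S[X,X] = ((-1.25)·(-1.25) + (0.75)·(0.75) + (0.75)·(0.75) + (-0.25)·(-0.25)) / 3 = 2.75/3 = 0.9167
  S[X,Y] = ((-1.25)·(0.75) + (0.75)·(-1.25) + (0.75)·(-2.25) + (-0.25)·(2.75)) / 3 = -4.25/3 = -1.4167
  S[Y,Y] = ((0.75)·(0.75) + (-1.25)·(-1.25) + (-2.25)·(-2.25) + (2.75)·(2.75)) / 3 = 14.75/3 = 4.9167

S is symmetric (S[j,i] = S[i,j]). Assembling:

S = [[0.9167, -1.4167],
 [-1.4167, 4.9167]]


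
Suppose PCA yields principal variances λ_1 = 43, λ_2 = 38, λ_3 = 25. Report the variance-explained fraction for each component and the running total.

Step 1 — total variance = trace(Sigma) = Σ λ_i = 43 + 38 + 25 = 106.

Step 2 — fraction explained by component i = λ_i / Σ λ:
  PC1: 43/106 = 0.4057
  PC2: 38/106 = 0.3585
  PC3: 25/106 = 0.2358

Step 3 — cumulative fraction after k components = (λ_1 + ... + λ_k) / Σ λ:
  k = 1: 43/106 = 0.4057
  k = 2: (43 + 38)/106 = 81/106 = 0.7642
  k = 3: (43 + 38 + 25)/106 = 106/106 = 1

Summary (fraction, with percent):

explained: PC1 0.4057 (40.57%), PC2 0.3585 (35.85%), PC3 0.2358 (23.58%);  cumulative: 0.4057, 0.7642, 1


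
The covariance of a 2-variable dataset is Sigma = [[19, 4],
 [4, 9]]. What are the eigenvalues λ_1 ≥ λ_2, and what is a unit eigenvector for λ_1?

Step 1 — characteristic polynomial of 2×2 Sigma:
  det(Sigma - λI) = λ² - trace · λ + det = 0.
  trace = 19 + 9 = 28, det = 19·9 - (4)² = 155.
Step 2 — discriminant:
  Δ = trace² - 4·det = 784 - 620 = 164.
Step 3 — eigenvalues:
  λ = (trace ± √Δ)/2 = (28 ± 12.8062)/2,
  λ_1 = 20.4031,  λ_2 = 7.5969.

Step 4 — unit eigenvector for λ_1: solve (Sigma - λ_1 I)v = 0. First row:
  (19 - 20.4031)·v_x + (4)·v_y = 0, i.e. (-1.4031)·v_x + (4)·v_y = 0,
  so v ∝ (b, λ_1 - a) = (4, 1.4031) = u.
  ||u|| = √((4)² + (1.4031)²) = √(17.9688) ≈ 4.239,
  v_1 = u/||u|| ≈ (0.9436, 0.331) (||v_1|| = 1).

λ_1 = 20.4031,  λ_2 = 7.5969;  v_1 ≈ (0.9436, 0.331)


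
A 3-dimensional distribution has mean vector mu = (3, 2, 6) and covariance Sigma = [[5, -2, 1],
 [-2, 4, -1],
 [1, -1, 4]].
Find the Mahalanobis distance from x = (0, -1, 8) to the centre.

Step 1 — centre the observation: (x - mu) = (-3, -3, 2).

Step 2 — invert Sigma (cofactor / det for 3×3, or solve directly):
  Sigma^{-1} = [[0.2542, 0.1186, -0.0339],
 [0.1186, 0.322, 0.0508],
 [-0.0339, 0.0508, 0.2712]].

Step 3 — form the quadratic (x - mu)^T · Sigma^{-1} · (x - mu):
  Sigma^{-1} · (x - mu) = (-1.1864, -1.2203, 0.4915).
  (x - mu)^T · [Sigma^{-1} · (x - mu)] = (-3)·(-1.1864) + (-3)·(-1.2203) + (2)·(0.4915) = 8.2034.

Step 4 — take square root: d = √(8.2034) ≈ 2.8642.

d(x, mu) = √(8.2034) ≈ 2.8642


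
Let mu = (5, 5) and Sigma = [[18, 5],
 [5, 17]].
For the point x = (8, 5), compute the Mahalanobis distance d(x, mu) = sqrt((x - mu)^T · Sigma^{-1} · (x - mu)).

Step 1 — centre the observation: (x - mu) = (3, 0).

Step 2 — invert Sigma. det(Sigma) = 18·17 - (5)² = 281.
  Sigma^{-1} = (1/det) · [[d, -b], [-b, a]] = [[0.0605, -0.0178],
 [-0.0178, 0.0641]].

Step 3 — form the quadratic (x - mu)^T · Sigma^{-1} · (x - mu):
  Sigma^{-1} · (x - mu) = (0.1815, -0.0534).
  (x - mu)^T · [Sigma^{-1} · (x - mu)] = (3)·(0.1815) + (0)·(-0.0534) = 0.5445.

Step 4 — take square root: d = √(0.5445) ≈ 0.7379.

d(x, mu) = √(0.5445) ≈ 0.7379


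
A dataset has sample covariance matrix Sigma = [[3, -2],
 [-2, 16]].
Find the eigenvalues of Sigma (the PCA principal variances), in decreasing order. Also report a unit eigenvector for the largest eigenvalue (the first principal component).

Step 1 — characteristic polynomial of 2×2 Sigma:
  det(Sigma - λI) = λ² - trace · λ + det = 0.
  trace = 3 + 16 = 19, det = 3·16 - (-2)² = 44.
Step 2 — discriminant:
  Δ = trace² - 4·det = 361 - 176 = 185.
Step 3 — eigenvalues:
  λ = (trace ± √Δ)/2 = (19 ± 13.6015)/2,
  λ_1 = 16.3007,  λ_2 = 2.6993.

Step 4 — unit eigenvector for λ_1: solve (Sigma - λ_1 I)v = 0. First row:
  (3 - 16.3007)·v_x + (-2)·v_y = 0, i.e. (-13.3007)·v_x + (-2)·v_y = 0,
  so v ∝ (b, λ_1 - a) = (-2, 13.3007); multiply by -1 so the first entry is positive: u = (2, -13.3007).
  ||u|| = √((2)² + (-13.3007)²) = √(180.9096) ≈ 13.4503,
  v_1 = u/||u|| ≈ (0.1487, -0.9889) (||v_1|| = 1).

λ_1 = 16.3007,  λ_2 = 2.6993;  v_1 ≈ (0.1487, -0.9889)


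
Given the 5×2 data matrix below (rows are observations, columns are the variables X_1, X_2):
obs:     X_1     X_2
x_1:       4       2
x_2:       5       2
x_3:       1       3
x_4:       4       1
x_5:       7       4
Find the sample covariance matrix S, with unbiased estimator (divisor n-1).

Step 1 — column means:
  mean(X_1) = (4 + 5 + 1 + 4 + 7) / 5 = 21/5 = 4.2
  mean(X_2) = (2 + 2 + 3 + 1 + 4) / 5 = 12/5 = 2.4

Step 2 — sample covariance S[i,j] = (1/(n-1)) · Σ_k (x_{k,i} - mean_i) · (x_{k,j} - mean_j), with n-1 = 4.
  S[X_1,X_1] = ((-0.2)·(-0.2) + (0.8)·(0.8) + (-3.2)·(-3.2) + (-0.2)·(-0.2) + (2.8)·(2.8)) / 4 = 18.8/4 = 4.7
  S[X_1,X_2] = ((-0.2)·(-0.4) + (0.8)·(-0.4) + (-3.2)·(0.6) + (-0.2)·(-1.4) + (2.8)·(1.6)) / 4 = 2.6/4 = 0.65
  S[X_2,X_2] = ((-0.4)·(-0.4) + (-0.4)·(-0.4) + (0.6)·(0.6) + (-1.4)·(-1.4) + (1.6)·(1.6)) / 4 = 5.2/4 = 1.3

S is symmetric (S[j,i] = S[i,j]). Assembling:

S = [[4.7, 0.65],
 [0.65, 1.3]]


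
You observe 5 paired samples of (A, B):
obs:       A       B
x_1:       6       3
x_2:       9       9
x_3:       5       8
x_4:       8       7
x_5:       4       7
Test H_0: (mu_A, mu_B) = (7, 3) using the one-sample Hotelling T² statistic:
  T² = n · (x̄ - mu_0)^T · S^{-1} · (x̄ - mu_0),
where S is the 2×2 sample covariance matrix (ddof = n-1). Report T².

Step 1 — sample mean vector:
  mean(A) = (6 + 9 + 5 + 8 + 4) / 5 = 32/5 = 6.4
  mean(B) = (3 + 9 + 8 + 7 + 7) / 5 = 34/5 = 6.8
  x̄ = (6.4, 6.8),  deviation x̄ - mu_0 = (6.4, 6.8) - (7, 3) = (-0.6, 3.8).

Step 2 — sample covariance matrix, S[i,j] = (1/(n-1)) · Σ_k (x_{k,i} - mean_i) · (x_{k,j} - mean_j), divisor n-1 = 4:
  S[A,A] = ((-0.4)·(-0.4) + (2.6)·(2.6) + (-1.4)·(-1.4) + (1.6)·(1.6) + (-2.4)·(-2.4)) / 4 = 17.2/4 = 4.3
  S[A,B] = ((-0.4)·(-3.8) + (2.6)·(2.2) + (-1.4)·(1.2) + (1.6)·(0.2) + (-2.4)·(0.2)) / 4 = 5.4/4 = 1.35
  S[B,B] = ((-3.8)·(-3.8) + (2.2)·(2.2) + (1.2)·(1.2) + (0.2)·(0.2) + (0.2)·(0.2)) / 4 = 20.8/4 = 5.2
  S = [[4.3, 1.35],
 [1.35, 5.2]].

Step 3 — invert S. det(S) = 4.3·5.2 - (1.35)² = 20.5375.
  S^{-1} = (1/det) · [[d, -b], [-b, a]] = [[0.2532, -0.0657],
 [-0.0657, 0.2094]].

Step 4 — quadratic form (x̄ - mu_0)^T · S^{-1} · (x̄ - mu_0):
  S^{-1} · (x̄ - mu_0) = (-0.4017, 0.8351),
  (x̄ - mu_0)^T · [...] = (-0.6)·(-0.4017) + (3.8)·(0.8351) = 3.4142.

Step 5 — scale by n: T² = 5 · 3.4142 = 17.0712.

T² ≈ 17.0712


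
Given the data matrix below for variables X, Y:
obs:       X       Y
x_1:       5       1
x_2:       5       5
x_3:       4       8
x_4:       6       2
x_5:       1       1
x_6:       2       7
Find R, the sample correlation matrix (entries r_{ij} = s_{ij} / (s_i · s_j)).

Step 1 — column means:
  mean(X) = (5 + 5 + 4 + 6 + 1 + 2) / 6 = 23/6 = 3.8333
  mean(Y) = (1 + 5 + 8 + 2 + 1 + 7) / 6 = 24/6 = 4

Step 2 — sample variances and covariances s[i,j] = (1/(n-1)) · Σ_k (x_{k,i} - mean_i) · (x_{k,j} - mean_j), with n-1 = 5:
  s[X,X] = ((1.1667)·(1.1667) + (1.1667)·(1.1667) + (0.1667)·(0.1667) + (2.1667)·(2.1667) + (-2.8333)·(-2.8333) + (-1.8333)·(-1.8333)) / 5 = 18.8333/5 = 3.7667
  s[X,Y] = ((1.1667)·(-3) + (1.1667)·(1) + (0.1667)·(4) + (2.1667)·(-2) + (-2.8333)·(-3) + (-1.8333)·(3)) / 5 = -3/5 = -0.6
  s[Y,Y] = ((-3)·(-3) + (1)·(1) + (4)·(4) + (-2)·(-2) + (-3)·(-3) + (3)·(3)) / 5 = 48/5 = 9.6
  Sample standard deviations s_i = √(s[i,i]):
  s(X) = √(3.7667) = 1.9408
  s(Y) = √(9.6) = 3.0984

Step 3 — r_{ij} = s_{ij} / (s_i · s_j):
  r[X,X] = 1 (diagonal).
  r[X,Y] = -0.6 / (1.9408 · 3.0984) = -0.6 / 6.0133 = -0.0998
  r[Y,Y] = 1 (diagonal).

R is symmetric with unit diagonal. Assembling:

R = [[1, -0.0998],
 [-0.0998, 1]]


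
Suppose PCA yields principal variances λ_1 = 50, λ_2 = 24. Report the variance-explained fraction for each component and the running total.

Step 1 — total variance = trace(Sigma) = Σ λ_i = 50 + 24 = 74.

Step 2 — fraction explained by component i = λ_i / Σ λ:
  PC1: 50/74 = 0.6757
  PC2: 24/74 = 0.3243

Step 3 — cumulative fraction after k components = (λ_1 + ... + λ_k) / Σ λ:
  k = 1: 50/74 = 0.6757
  k = 2: (50 + 24)/74 = 74/74 = 1

Summary (fraction, with percent):

explained: PC1 0.6757 (67.57%), PC2 0.3243 (32.43%);  cumulative: 0.6757, 1


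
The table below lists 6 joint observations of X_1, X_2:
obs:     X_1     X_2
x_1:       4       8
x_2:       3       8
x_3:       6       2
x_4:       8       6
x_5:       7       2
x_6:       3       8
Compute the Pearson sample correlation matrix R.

Step 1 — column means:
  mean(X_1) = (4 + 3 + 6 + 8 + 7 + 3) / 6 = 31/6 = 5.1667
  mean(X_2) = (8 + 8 + 2 + 6 + 2 + 8) / 6 = 34/6 = 5.6667

Step 2 — sample variances and covariances s[i,j] = (1/(n-1)) · Σ_k (x_{k,i} - mean_i) · (x_{k,j} - mean_j), with n-1 = 5:
  s[X_1,X_1] = ((-1.1667)·(-1.1667) + (-2.1667)·(-2.1667) + (0.8333)·(0.8333) + (2.8333)·(2.8333) + (1.8333)·(1.8333) + (-2.1667)·(-2.1667)) / 5 = 22.8333/5 = 4.5667
  s[X_1,X_2] = ((-1.1667)·(2.3333) + (-2.1667)·(2.3333) + (0.8333)·(-3.6667) + (2.8333)·(0.3333) + (1.8333)·(-3.6667) + (-2.1667)·(2.3333)) / 5 = -21.6667/5 = -4.3333
  s[X_2,X_2] = ((2.3333)·(2.3333) + (2.3333)·(2.3333) + (-3.6667)·(-3.6667) + (0.3333)·(0.3333) + (-3.6667)·(-3.6667) + (2.3333)·(2.3333)) / 5 = 43.3333/5 = 8.6667
  Sample standard deviations s_i = √(s[i,i]):
  s(X_1) = √(4.5667) = 2.137
  s(X_2) = √(8.6667) = 2.9439

Step 3 — r_{ij} = s_{ij} / (s_i · s_j):
  r[X_1,X_1] = 1 (diagonal).
  r[X_1,X_2] = -4.3333 / (2.137 · 2.9439) = -4.3333 / 6.2911 = -0.6888
  r[X_2,X_2] = 1 (diagonal).

R is symmetric with unit diagonal. Assembling:

R = [[1, -0.6888],
 [-0.6888, 1]]


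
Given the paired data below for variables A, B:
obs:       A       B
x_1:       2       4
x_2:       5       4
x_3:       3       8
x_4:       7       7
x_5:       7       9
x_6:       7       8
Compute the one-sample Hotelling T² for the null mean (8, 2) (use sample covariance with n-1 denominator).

Step 1 — sample mean vector:
  mean(A) = (2 + 5 + 3 + 7 + 7 + 7) / 6 = 31/6 = 5.1667
  mean(B) = (4 + 4 + 8 + 7 + 9 + 8) / 6 = 40/6 = 6.6667
  x̄ = (5.1667, 6.6667),  deviation x̄ - mu_0 = (5.1667, 6.6667) - (8, 2) = (-2.8333, 4.6667).

Step 2 — sample covariance matrix, S[i,j] = (1/(n-1)) · Σ_k (x_{k,i} - mean_i) · (x_{k,j} - mean_j), divisor n-1 = 5:
  S[A,A] = ((-3.1667)·(-3.1667) + (-0.1667)·(-0.1667) + (-2.1667)·(-2.1667) + (1.8333)·(1.8333) + (1.8333)·(1.8333) + (1.8333)·(1.8333)) / 5 = 24.8333/5 = 4.9667
  S[A,B] = ((-3.1667)·(-2.6667) + (-0.1667)·(-2.6667) + (-2.1667)·(1.3333) + (1.8333)·(0.3333) + (1.8333)·(2.3333) + (1.8333)·(1.3333)) / 5 = 13.3333/5 = 2.6667
  S[B,B] = ((-2.6667)·(-2.6667) + (-2.6667)·(-2.6667) + (1.3333)·(1.3333) + (0.3333)·(0.3333) + (2.3333)·(2.3333) + (1.3333)·(1.3333)) / 5 = 23.3333/5 = 4.6667
  S = [[4.9667, 2.6667],
 [2.6667, 4.6667]].

Step 3 — invert S. det(S) = 4.9667·4.6667 - (2.6667)² = 16.0667.
  S^{-1} = (1/det) · [[d, -b], [-b, a]] = [[0.2905, -0.166],
 [-0.166, 0.3091]].

Step 4 — quadratic form (x̄ - mu_0)^T · S^{-1} · (x̄ - mu_0):
  S^{-1} · (x̄ - mu_0) = (-1.5975, 1.9129),
  (x̄ - mu_0)^T · [...] = (-2.8333)·(-1.5975) + (4.6667)·(1.9129) = 13.453.

Step 5 — scale by n: T² = 6 · 13.453 = 80.7178.

T² ≈ 80.7178


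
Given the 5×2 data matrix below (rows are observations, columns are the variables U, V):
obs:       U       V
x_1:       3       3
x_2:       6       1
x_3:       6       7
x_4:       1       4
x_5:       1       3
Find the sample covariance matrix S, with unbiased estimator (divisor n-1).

Step 1 — column means:
  mean(U) = (3 + 6 + 6 + 1 + 1) / 5 = 17/5 = 3.4
  mean(V) = (3 + 1 + 7 + 4 + 3) / 5 = 18/5 = 3.6

Step 2 — sample covariance S[i,j] = (1/(n-1)) · Σ_k (x_{k,i} - mean_i) · (x_{k,j} - mean_j), with n-1 = 4.
  S[U,U] = ((-0.4)·(-0.4) + (2.6)·(2.6) + (2.6)·(2.6) + (-2.4)·(-2.4) + (-2.4)·(-2.4)) / 4 = 25.2/4 = 6.3
  S[U,V] = ((-0.4)·(-0.6) + (2.6)·(-2.6) + (2.6)·(3.4) + (-2.4)·(0.4) + (-2.4)·(-0.6)) / 4 = 2.8/4 = 0.7
  S[V,V] = ((-0.6)·(-0.6) + (-2.6)·(-2.6) + (3.4)·(3.4) + (0.4)·(0.4) + (-0.6)·(-0.6)) / 4 = 19.2/4 = 4.8

S is symmetric (S[j,i] = S[i,j]). Assembling:

S = [[6.3, 0.7],
 [0.7, 4.8]]


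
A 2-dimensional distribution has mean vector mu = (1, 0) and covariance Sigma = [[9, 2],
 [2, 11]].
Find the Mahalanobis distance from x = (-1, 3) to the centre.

Step 1 — centre the observation: (x - mu) = (-2, 3).

Step 2 — invert Sigma. det(Sigma) = 9·11 - (2)² = 95.
  Sigma^{-1} = (1/det) · [[d, -b], [-b, a]] = [[0.1158, -0.0211],
 [-0.0211, 0.0947]].

Step 3 — form the quadratic (x - mu)^T · Sigma^{-1} · (x - mu):
  Sigma^{-1} · (x - mu) = (-0.2947, 0.3263).
  (x - mu)^T · [Sigma^{-1} · (x - mu)] = (-2)·(-0.2947) + (3)·(0.3263) = 1.5684.

Step 4 — take square root: d = √(1.5684) ≈ 1.2524.

d(x, mu) = √(1.5684) ≈ 1.2524


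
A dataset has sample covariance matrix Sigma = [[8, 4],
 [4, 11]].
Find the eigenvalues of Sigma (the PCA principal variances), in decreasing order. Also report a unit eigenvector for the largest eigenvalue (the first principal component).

Step 1 — characteristic polynomial of 2×2 Sigma:
  det(Sigma - λI) = λ² - trace · λ + det = 0.
  trace = 8 + 11 = 19, det = 8·11 - (4)² = 72.
Step 2 — discriminant:
  Δ = trace² - 4·det = 361 - 288 = 73.
Step 3 — eigenvalues:
  λ = (trace ± √Δ)/2 = (19 ± 8.544)/2,
  λ_1 = 13.772,  λ_2 = 5.228.

Step 4 — unit eigenvector for λ_1: solve (Sigma - λ_1 I)v = 0. First row:
  (8 - 13.772)·v_x + (4)·v_y = 0, i.e. (-5.772)·v_x + (4)·v_y = 0,
  so v ∝ (b, λ_1 - a) = (4, 5.772) = u.
  ||u|| = √((4)² + (5.772)²) = √(49.316) ≈ 7.0225,
  v_1 = u/||u|| ≈ (0.5696, 0.8219) (||v_1|| = 1).

λ_1 = 13.772,  λ_2 = 5.228;  v_1 ≈ (0.5696, 0.8219)


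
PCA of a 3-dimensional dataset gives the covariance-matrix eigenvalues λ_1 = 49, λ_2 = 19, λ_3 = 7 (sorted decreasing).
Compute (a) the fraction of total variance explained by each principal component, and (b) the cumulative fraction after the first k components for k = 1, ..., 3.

Step 1 — total variance = trace(Sigma) = Σ λ_i = 49 + 19 + 7 = 75.

Step 2 — fraction explained by component i = λ_i / Σ λ:
  PC1: 49/75 = 0.6533
  PC2: 19/75 = 0.2533
  PC3: 7/75 = 0.0933

Step 3 — cumulative fraction after k components = (λ_1 + ... + λ_k) / Σ λ:
  k = 1: 49/75 = 0.6533
  k = 2: (49 + 19)/75 = 68/75 = 0.9067
  k = 3: (49 + 19 + 7)/75 = 75/75 = 1

Summary (fraction, with percent):

explained: PC1 0.6533 (65.33%), PC2 0.2533 (25.33%), PC3 0.0933 (9.33%);  cumulative: 0.6533, 0.9067, 1


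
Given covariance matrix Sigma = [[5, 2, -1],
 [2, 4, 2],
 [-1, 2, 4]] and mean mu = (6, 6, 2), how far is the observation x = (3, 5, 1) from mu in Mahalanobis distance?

Step 1 — centre the observation: (x - mu) = (-3, -1, -1).

Step 2 — invert Sigma (cofactor / det for 3×3, or solve directly):
  Sigma^{-1} = [[0.375, -0.3125, 0.25],
 [-0.3125, 0.5938, -0.375],
 [0.25, -0.375, 0.5]].

Step 3 — form the quadratic (x - mu)^T · Sigma^{-1} · (x - mu):
  Sigma^{-1} · (x - mu) = (-1.0625, 0.7188, -0.875).
  (x - mu)^T · [Sigma^{-1} · (x - mu)] = (-3)·(-1.0625) + (-1)·(0.7188) + (-1)·(-0.875) = 3.3438.

Step 4 — take square root: d = √(3.3438) ≈ 1.8286.

d(x, mu) = √(3.3438) ≈ 1.8286


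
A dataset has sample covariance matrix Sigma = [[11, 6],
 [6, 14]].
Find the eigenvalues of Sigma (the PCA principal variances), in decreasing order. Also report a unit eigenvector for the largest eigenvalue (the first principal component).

Step 1 — characteristic polynomial of 2×2 Sigma:
  det(Sigma - λI) = λ² - trace · λ + det = 0.
  trace = 11 + 14 = 25, det = 11·14 - (6)² = 118.
Step 2 — discriminant:
  Δ = trace² - 4·det = 625 - 472 = 153.
Step 3 — eigenvalues:
  λ = (trace ± √Δ)/2 = (25 ± 12.3693)/2,
  λ_1 = 18.6847,  λ_2 = 6.3153.

Step 4 — unit eigenvector for λ_1: solve (Sigma - λ_1 I)v = 0. First row:
  (11 - 18.6847)·v_x + (6)·v_y = 0, i.e. (-7.6847)·v_x + (6)·v_y = 0,
  so v ∝ (b, λ_1 - a) = (6, 7.6847) = u.
  ||u|| = √((6)² + (7.6847)²) = √(95.054) ≈ 9.7496,
  v_1 = u/||u|| ≈ (0.6154, 0.7882) (||v_1|| = 1).

λ_1 = 18.6847,  λ_2 = 6.3153;  v_1 ≈ (0.6154, 0.7882)


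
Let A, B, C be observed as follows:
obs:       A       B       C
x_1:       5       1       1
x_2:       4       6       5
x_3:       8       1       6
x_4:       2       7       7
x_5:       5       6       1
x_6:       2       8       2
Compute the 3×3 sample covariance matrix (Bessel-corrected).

Step 1 — column means:
  mean(A) = (5 + 4 + 8 + 2 + 5 + 2) / 6 = 26/6 = 4.3333
  mean(B) = (1 + 6 + 1 + 7 + 6 + 8) / 6 = 29/6 = 4.8333
  mean(C) = (1 + 5 + 6 + 7 + 1 + 2) / 6 = 22/6 = 3.6667

Step 2 — sample covariance S[i,j] = (1/(n-1)) · Σ_k (x_{k,i} - mean_i) · (x_{k,j} - mean_j), with n-1 = 5.
  S[A,A] = ((0.6667)·(0.6667) + (-0.3333)·(-0.3333) + (3.6667)·(3.6667) + (-2.3333)·(-2.3333) + (0.6667)·(0.6667) + (-2.3333)·(-2.3333)) / 5 = 25.3333/5 = 5.0667
  S[A,B] = ((0.6667)·(-3.8333) + (-0.3333)·(1.1667) + (3.6667)·(-3.8333) + (-2.3333)·(2.1667) + (0.6667)·(1.1667) + (-2.3333)·(3.1667)) / 5 = -28.6667/5 = -5.7333
  S[A,C] = ((0.6667)·(-2.6667) + (-0.3333)·(1.3333) + (3.6667)·(2.3333) + (-2.3333)·(3.3333) + (0.6667)·(-2.6667) + (-2.3333)·(-1.6667)) / 5 = 0.6667/5 = 0.1333
  S[B,B] = ((-3.8333)·(-3.8333) + (1.1667)·(1.1667) + (-3.8333)·(-3.8333) + (2.1667)·(2.1667) + (1.1667)·(1.1667) + (3.1667)·(3.1667)) / 5 = 46.8333/5 = 9.3667
  S[B,C] = ((-3.8333)·(-2.6667) + (1.1667)·(1.3333) + (-3.8333)·(2.3333) + (2.1667)·(3.3333) + (1.1667)·(-2.6667) + (3.1667)·(-1.6667)) / 5 = 1.6667/5 = 0.3333
  S[C,C] = ((-2.6667)·(-2.6667) + (1.3333)·(1.3333) + (2.3333)·(2.3333) + (3.3333)·(3.3333) + (-2.6667)·(-2.6667) + (-1.6667)·(-1.6667)) / 5 = 35.3333/5 = 7.0667

S is symmetric (S[j,i] = S[i,j]). Assembling:

S = [[5.0667, -5.7333, 0.1333],
 [-5.7333, 9.3667, 0.3333],
 [0.1333, 0.3333, 7.0667]]


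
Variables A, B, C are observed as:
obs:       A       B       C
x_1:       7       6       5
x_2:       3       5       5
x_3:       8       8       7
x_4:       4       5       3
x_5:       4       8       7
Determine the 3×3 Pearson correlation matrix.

Step 1 — column means:
  mean(A) = (7 + 3 + 8 + 4 + 4) / 5 = 26/5 = 5.2
  mean(B) = (6 + 5 + 8 + 5 + 8) / 5 = 32/5 = 6.4
  mean(C) = (5 + 5 + 7 + 3 + 7) / 5 = 27/5 = 5.4

Step 2 — sample variances and covariances s[i,j] = (1/(n-1)) · Σ_k (x_{k,i} - mean_i) · (x_{k,j} - mean_j), with n-1 = 4:
  s[A,A] = ((1.8)·(1.8) + (-2.2)·(-2.2) + (2.8)·(2.8) + (-1.2)·(-1.2) + (-1.2)·(-1.2)) / 4 = 18.8/4 = 4.7
  s[A,B] = ((1.8)·(-0.4) + (-2.2)·(-1.4) + (2.8)·(1.6) + (-1.2)·(-1.4) + (-1.2)·(1.6)) / 4 = 6.6/4 = 1.65
  s[A,C] = ((1.8)·(-0.4) + (-2.2)·(-0.4) + (2.8)·(1.6) + (-1.2)·(-2.4) + (-1.2)·(1.6)) / 4 = 5.6/4 = 1.4
  s[B,B] = ((-0.4)·(-0.4) + (-1.4)·(-1.4) + (1.6)·(1.6) + (-1.4)·(-1.4) + (1.6)·(1.6)) / 4 = 9.2/4 = 2.3
  s[B,C] = ((-0.4)·(-0.4) + (-1.4)·(-0.4) + (1.6)·(1.6) + (-1.4)·(-2.4) + (1.6)·(1.6)) / 4 = 9.2/4 = 2.3
  s[C,C] = ((-0.4)·(-0.4) + (-0.4)·(-0.4) + (1.6)·(1.6) + (-2.4)·(-2.4) + (1.6)·(1.6)) / 4 = 11.2/4 = 2.8
  Sample standard deviations s_i = √(s[i,i]):
  s(A) = √(4.7) = 2.1679
  s(B) = √(2.3) = 1.5166
  s(C) = √(2.8) = 1.6733

Step 3 — r_{ij} = s_{ij} / (s_i · s_j):
  r[A,A] = 1 (diagonal).
  r[A,B] = 1.65 / (2.1679 · 1.5166) = 1.65 / 3.2879 = 0.5018
  r[A,C] = 1.4 / (2.1679 · 1.6733) = 1.4 / 3.6277 = 0.3859
  r[B,B] = 1 (diagonal).
  r[B,C] = 2.3 / (1.5166 · 1.6733) = 2.3 / 2.5377 = 0.9063
  r[C,C] = 1 (diagonal).

R is symmetric with unit diagonal. Assembling:

R = [[1, 0.5018, 0.3859],
 [0.5018, 1, 0.9063],
 [0.3859, 0.9063, 1]]


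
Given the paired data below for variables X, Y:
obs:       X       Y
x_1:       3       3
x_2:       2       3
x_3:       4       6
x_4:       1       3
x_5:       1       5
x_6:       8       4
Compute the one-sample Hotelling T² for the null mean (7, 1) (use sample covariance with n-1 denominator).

Step 1 — sample mean vector:
  mean(X) = (3 + 2 + 4 + 1 + 1 + 8) / 6 = 19/6 = 3.1667
  mean(Y) = (3 + 3 + 6 + 3 + 5 + 4) / 6 = 24/6 = 4
  x̄ = (3.1667, 4),  deviation x̄ - mu_0 = (3.1667, 4) - (7, 1) = (-3.8333, 3).

Step 2 — sample covariance matrix, S[i,j] = (1/(n-1)) · Σ_k (x_{k,i} - mean_i) · (x_{k,j} - mean_j), divisor n-1 = 5:
  S[X,X] = ((-0.1667)·(-0.1667) + (-1.1667)·(-1.1667) + (0.8333)·(0.8333) + (-2.1667)·(-2.1667) + (-2.1667)·(-2.1667) + (4.8333)·(4.8333)) / 5 = 34.8333/5 = 6.9667
  S[X,Y] = ((-0.1667)·(-1) + (-1.1667)·(-1) + (0.8333)·(2) + (-2.1667)·(-1) + (-2.1667)·(1) + (4.8333)·(0)) / 5 = 3/5 = 0.6
  S[Y,Y] = ((-1)·(-1) + (-1)·(-1) + (2)·(2) + (-1)·(-1) + (1)·(1) + (0)·(0)) / 5 = 8/5 = 1.6
  S = [[6.9667, 0.6],
 [0.6, 1.6]].

Step 3 — invert S. det(S) = 6.9667·1.6 - (0.6)² = 10.7867.
  S^{-1} = (1/det) · [[d, -b], [-b, a]] = [[0.1483, -0.0556],
 [-0.0556, 0.6459]].

Step 4 — quadratic form (x̄ - mu_0)^T · S^{-1} · (x̄ - mu_0):
  S^{-1} · (x̄ - mu_0) = (-0.7355, 2.1508),
  (x̄ - mu_0)^T · [...] = (-3.8333)·(-0.7355) + (3)·(2.1508) = 9.2717.

Step 5 — scale by n: T² = 6 · 9.2717 = 55.6304.

T² ≈ 55.6304


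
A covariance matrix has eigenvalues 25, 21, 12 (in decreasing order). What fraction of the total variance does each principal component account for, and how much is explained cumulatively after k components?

Step 1 — total variance = trace(Sigma) = Σ λ_i = 25 + 21 + 12 = 58.

Step 2 — fraction explained by component i = λ_i / Σ λ:
  PC1: 25/58 = 0.431
  PC2: 21/58 = 0.3621
  PC3: 12/58 = 0.2069

Step 3 — cumulative fraction after k components = (λ_1 + ... + λ_k) / Σ λ:
  k = 1: 25/58 = 0.431
  k = 2: (25 + 21)/58 = 46/58 = 0.7931
  k = 3: (25 + 21 + 12)/58 = 58/58 = 1

Summary (fraction, with percent):

explained: PC1 0.431 (43.1%), PC2 0.3621 (36.21%), PC3 0.2069 (20.69%);  cumulative: 0.431, 0.7931, 1


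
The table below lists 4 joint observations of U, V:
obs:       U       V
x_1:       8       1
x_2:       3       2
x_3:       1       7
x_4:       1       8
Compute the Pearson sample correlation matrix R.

Step 1 — column means:
  mean(U) = (8 + 3 + 1 + 1) / 4 = 13/4 = 3.25
  mean(V) = (1 + 2 + 7 + 8) / 4 = 18/4 = 4.5

Step 2 — sample variances and covariances s[i,j] = (1/(n-1)) · Σ_k (x_{k,i} - mean_i) · (x_{k,j} - mean_j), with n-1 = 3:
  s[U,U] = ((4.75)·(4.75) + (-0.25)·(-0.25) + (-2.25)·(-2.25) + (-2.25)·(-2.25)) / 3 = 32.75/3 = 10.9167
  s[U,V] = ((4.75)·(-3.5) + (-0.25)·(-2.5) + (-2.25)·(2.5) + (-2.25)·(3.5)) / 3 = -29.5/3 = -9.8333
  s[V,V] = ((-3.5)·(-3.5) + (-2.5)·(-2.5) + (2.5)·(2.5) + (3.5)·(3.5)) / 3 = 37/3 = 12.3333
  Sample standard deviations s_i = √(s[i,i]):
  s(U) = √(10.9167) = 3.304
  s(V) = √(12.3333) = 3.5119

Step 3 — r_{ij} = s_{ij} / (s_i · s_j):
  r[U,U] = 1 (diagonal).
  r[U,V] = -9.8333 / (3.304 · 3.5119) = -9.8333 / 11.6034 = -0.8475
  r[V,V] = 1 (diagonal).

R is symmetric with unit diagonal. Assembling:

R = [[1, -0.8475],
 [-0.8475, 1]]


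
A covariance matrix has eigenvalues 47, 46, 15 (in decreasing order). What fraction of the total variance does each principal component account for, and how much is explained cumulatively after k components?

Step 1 — total variance = trace(Sigma) = Σ λ_i = 47 + 46 + 15 = 108.

Step 2 — fraction explained by component i = λ_i / Σ λ:
  PC1: 47/108 = 0.4352
  PC2: 46/108 = 0.4259
  PC3: 15/108 = 0.1389

Step 3 — cumulative fraction after k components = (λ_1 + ... + λ_k) / Σ λ:
  k = 1: 47/108 = 0.4352
  k = 2: (47 + 46)/108 = 93/108 = 0.8611
  k = 3: (47 + 46 + 15)/108 = 108/108 = 1

Summary (fraction, with percent):

explained: PC1 0.4352 (43.52%), PC2 0.4259 (42.59%), PC3 0.1389 (13.89%);  cumulative: 0.4352, 0.8611, 1


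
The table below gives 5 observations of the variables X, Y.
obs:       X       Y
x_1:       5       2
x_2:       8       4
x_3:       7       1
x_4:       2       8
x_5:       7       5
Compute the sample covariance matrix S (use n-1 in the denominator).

Step 1 — column means:
  mean(X) = (5 + 8 + 7 + 2 + 7) / 5 = 29/5 = 5.8
  mean(Y) = (2 + 4 + 1 + 8 + 5) / 5 = 20/5 = 4

Step 2 — sample covariance S[i,j] = (1/(n-1)) · Σ_k (x_{k,i} - mean_i) · (x_{k,j} - mean_j), with n-1 = 4.
  S[X,X] = ((-0.8)·(-0.8) + (2.2)·(2.2) + (1.2)·(1.2) + (-3.8)·(-3.8) + (1.2)·(1.2)) / 4 = 22.8/4 = 5.7
  S[X,Y] = ((-0.8)·(-2) + (2.2)·(0) + (1.2)·(-3) + (-3.8)·(4) + (1.2)·(1)) / 4 = -16/4 = -4
  S[Y,Y] = ((-2)·(-2) + (0)·(0) + (-3)·(-3) + (4)·(4) + (1)·(1)) / 4 = 30/4 = 7.5

S is symmetric (S[j,i] = S[i,j]). Assembling:

S = [[5.7, -4],
 [-4, 7.5]]


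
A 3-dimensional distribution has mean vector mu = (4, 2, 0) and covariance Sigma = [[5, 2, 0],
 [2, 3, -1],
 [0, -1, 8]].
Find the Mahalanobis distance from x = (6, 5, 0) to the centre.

Step 1 — centre the observation: (x - mu) = (2, 3, 0).

Step 2 — invert Sigma (cofactor / det for 3×3, or solve directly):
  Sigma^{-1} = [[0.2771, -0.1928, -0.0241],
 [-0.1928, 0.4819, 0.0602],
 [-0.0241, 0.0602, 0.1325]].

Step 3 — form the quadratic (x - mu)^T · Sigma^{-1} · (x - mu):
  Sigma^{-1} · (x - mu) = (-0.0241, 1.0602, 0.1325).
  (x - mu)^T · [Sigma^{-1} · (x - mu)] = (2)·(-0.0241) + (3)·(1.0602) + (0)·(0.1325) = 3.1325.

Step 4 — take square root: d = √(3.1325) ≈ 1.7699.

d(x, mu) = √(3.1325) ≈ 1.7699


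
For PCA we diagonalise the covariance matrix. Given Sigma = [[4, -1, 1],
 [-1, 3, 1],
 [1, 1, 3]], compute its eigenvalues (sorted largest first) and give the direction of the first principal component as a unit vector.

Step 1 — characteristic polynomial p(λ) = det(λI - Sigma) = λ³ - tr·λ² + c_1·λ - det, where tr = trace, c_1 = sum of the principal 2×2 minors, det = det(Sigma):
  tr = 4 + 3 + 3 = 10,
  c_1 = (4·3 - (-1)²) + (4·3 - (1)²) + (3·3 - (1)²) = 11 + 11 + 8 = 30,
  det = 4·(3·3 - (1)²) - (-1)·((-1)·3 - (1)·(1)) + (1)·((-1)·(1) - 3·(1)) = 4·(8) - (-1)·(-4) + (1)·(-4) = 24.
  So p(λ) = λ³ - 10λ² + 30λ - 24.
Step 2 — look for an integer root (rational root theorem: any rational root is an integer divisor of 24). Testing λ = 4:
  p(4) = 64 - 160 + 120 - 24 = 0  ✓
  Dividing out (λ - 4): p(λ) = (λ - 4)(λ² - 6λ + 6).
Step 3 — remaining eigenvalues from the quadratic λ² - 6λ + 6 = 0:
  Δ = 6² - 4·6 = 36 - 24 = 12,  λ = (6 ± √12)/2 = (6 ± 3.4641)/2 ≈ 4.7321 or 1.2679.
  Sorted: λ_1 = 4.7321,  λ_2 = 4,  λ_3 = 1.2679  (check: sum = 10 = tr ✓).

Step 4 — unit eigenvector for λ_1 ≈ 4.7321: v spans the null space of (Sigma - λ_1 I), whose rows are
  r_1 = (-0.7321, -1, 1),  r_2 = (-1, -1.7321, 1),  r_3 = (1, 1, -1.7321).
  v is orthogonal to every row, so take v ∝ r_1 × r_2 = ((-1)·(1) - (1)·(-1.7321), (1)·(-1) - (-0.7321)·(1), (-0.7321)·(-1.7321) - (-1)·(-1)) ≈ (0.7321, -0.2679, 0.2679).
  Let u = (0.7321, -0.2679, 0.2679).
  ||u|| = √((0.7321)² + (-0.2679)² + (0.2679)²) = √(0.6795) ≈ 0.8243,  v_1 = u/||u|| ≈ (0.8881, -0.3251, 0.3251) (||v_1|| = 1).

λ_1 = 4.7321,  λ_2 = 4,  λ_3 = 1.2679;  v_1 ≈ (0.8881, -0.3251, 0.3251)


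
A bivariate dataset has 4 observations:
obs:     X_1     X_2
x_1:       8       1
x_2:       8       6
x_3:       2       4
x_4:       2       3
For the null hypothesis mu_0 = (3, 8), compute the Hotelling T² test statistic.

Step 1 — sample mean vector:
  mean(X_1) = (8 + 8 + 2 + 2) / 4 = 20/4 = 5
  mean(X_2) = (1 + 6 + 4 + 3) / 4 = 14/4 = 3.5
  x̄ = (5, 3.5),  deviation x̄ - mu_0 = (5, 3.5) - (3, 8) = (2, -4.5).

Step 2 — sample covariance matrix, S[i,j] = (1/(n-1)) · Σ_k (x_{k,i} - mean_i) · (x_{k,j} - mean_j), divisor n-1 = 3:
  S[X_1,X_1] = ((3)·(3) + (3)·(3) + (-3)·(-3) + (-3)·(-3)) / 3 = 36/3 = 12
  S[X_1,X_2] = ((3)·(-2.5) + (3)·(2.5) + (-3)·(0.5) + (-3)·(-0.5)) / 3 = 0/3 = 0
  S[X_2,X_2] = ((-2.5)·(-2.5) + (2.5)·(2.5) + (0.5)·(0.5) + (-0.5)·(-0.5)) / 3 = 13/3 = 4.3333
  S = [[12, 0],
 [0, 4.3333]].

Step 3 — invert S. det(S) = 12·4.3333 - (0)² = 52.
  S^{-1} = (1/det) · [[d, -b], [-b, a]] = [[0.0833, 0],
 [0, 0.2308]].

Step 4 — quadratic form (x̄ - mu_0)^T · S^{-1} · (x̄ - mu_0):
  S^{-1} · (x̄ - mu_0) = (0.1667, -1.0385),
  (x̄ - mu_0)^T · [...] = (2)·(0.1667) + (-4.5)·(-1.0385) = 5.0064.

Step 5 — scale by n: T² = 4 · 5.0064 = 20.0256.

T² ≈ 20.0256


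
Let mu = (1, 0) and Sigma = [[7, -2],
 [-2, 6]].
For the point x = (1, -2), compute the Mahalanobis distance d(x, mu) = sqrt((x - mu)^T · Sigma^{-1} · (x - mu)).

Step 1 — centre the observation: (x - mu) = (0, -2).

Step 2 — invert Sigma. det(Sigma) = 7·6 - (-2)² = 38.
  Sigma^{-1} = (1/det) · [[d, -b], [-b, a]] = [[0.1579, 0.0526],
 [0.0526, 0.1842]].

Step 3 — form the quadratic (x - mu)^T · Sigma^{-1} · (x - mu):
  Sigma^{-1} · (x - mu) = (-0.1053, -0.3684).
  (x - mu)^T · [Sigma^{-1} · (x - mu)] = (0)·(-0.1053) + (-2)·(-0.3684) = 0.7368.

Step 4 — take square root: d = √(0.7368) ≈ 0.8584.

d(x, mu) = √(0.7368) ≈ 0.8584


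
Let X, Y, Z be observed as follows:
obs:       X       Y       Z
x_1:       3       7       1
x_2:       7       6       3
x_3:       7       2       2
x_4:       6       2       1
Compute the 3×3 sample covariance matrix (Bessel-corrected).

Step 1 — column means:
  mean(X) = (3 + 7 + 7 + 6) / 4 = 23/4 = 5.75
  mean(Y) = (7 + 6 + 2 + 2) / 4 = 17/4 = 4.25
  mean(Z) = (1 + 3 + 2 + 1) / 4 = 7/4 = 1.75

Step 2 — sample covariance S[i,j] = (1/(n-1)) · Σ_k (x_{k,i} - mean_i) · (x_{k,j} - mean_j), with n-1 = 3.
  S[X,X] = ((-2.75)·(-2.75) + (1.25)·(1.25) + (1.25)·(1.25) + (0.25)·(0.25)) / 3 = 10.75/3 = 3.5833
  S[X,Y] = ((-2.75)·(2.75) + (1.25)·(1.75) + (1.25)·(-2.25) + (0.25)·(-2.25)) / 3 = -8.75/3 = -2.9167
  S[X,Z] = ((-2.75)·(-0.75) + (1.25)·(1.25) + (1.25)·(0.25) + (0.25)·(-0.75)) / 3 = 3.75/3 = 1.25
  S[Y,Y] = ((2.75)·(2.75) + (1.75)·(1.75) + (-2.25)·(-2.25) + (-2.25)·(-2.25)) / 3 = 20.75/3 = 6.9167
  S[Y,Z] = ((2.75)·(-0.75) + (1.75)·(1.25) + (-2.25)·(0.25) + (-2.25)·(-0.75)) / 3 = 1.25/3 = 0.4167
  S[Z,Z] = ((-0.75)·(-0.75) + (1.25)·(1.25) + (0.25)·(0.25) + (-0.75)·(-0.75)) / 3 = 2.75/3 = 0.9167

S is symmetric (S[j,i] = S[i,j]). Assembling:

S = [[3.5833, -2.9167, 1.25],
 [-2.9167, 6.9167, 0.4167],
 [1.25, 0.4167, 0.9167]]


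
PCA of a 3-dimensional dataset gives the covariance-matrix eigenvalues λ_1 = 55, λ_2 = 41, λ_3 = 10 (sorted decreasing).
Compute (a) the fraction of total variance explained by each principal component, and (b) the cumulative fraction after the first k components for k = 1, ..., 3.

Step 1 — total variance = trace(Sigma) = Σ λ_i = 55 + 41 + 10 = 106.

Step 2 — fraction explained by component i = λ_i / Σ λ:
  PC1: 55/106 = 0.5189
  PC2: 41/106 = 0.3868
  PC3: 10/106 = 0.0943

Step 3 — cumulative fraction after k components = (λ_1 + ... + λ_k) / Σ λ:
  k = 1: 55/106 = 0.5189
  k = 2: (55 + 41)/106 = 96/106 = 0.9057
  k = 3: (55 + 41 + 10)/106 = 106/106 = 1

Summary (fraction, with percent):

explained: PC1 0.5189 (51.89%), PC2 0.3868 (38.68%), PC3 0.0943 (9.43%);  cumulative: 0.5189, 0.9057, 1
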